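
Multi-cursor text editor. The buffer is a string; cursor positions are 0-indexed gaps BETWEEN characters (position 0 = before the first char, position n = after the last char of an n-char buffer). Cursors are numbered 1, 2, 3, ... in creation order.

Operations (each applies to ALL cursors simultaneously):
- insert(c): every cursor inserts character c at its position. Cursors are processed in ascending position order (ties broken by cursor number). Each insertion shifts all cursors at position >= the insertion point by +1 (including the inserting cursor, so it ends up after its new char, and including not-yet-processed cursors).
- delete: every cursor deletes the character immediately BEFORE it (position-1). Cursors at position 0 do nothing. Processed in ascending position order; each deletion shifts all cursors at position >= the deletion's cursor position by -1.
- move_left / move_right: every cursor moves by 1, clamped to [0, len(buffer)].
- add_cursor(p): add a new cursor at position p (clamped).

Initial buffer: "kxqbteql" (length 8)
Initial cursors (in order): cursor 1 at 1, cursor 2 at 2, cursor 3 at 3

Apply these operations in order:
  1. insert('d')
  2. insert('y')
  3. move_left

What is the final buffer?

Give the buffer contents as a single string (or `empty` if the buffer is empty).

Answer: kdyxdyqdybteql

Derivation:
After op 1 (insert('d')): buffer="kdxdqdbteql" (len 11), cursors c1@2 c2@4 c3@6, authorship .1.2.3.....
After op 2 (insert('y')): buffer="kdyxdyqdybteql" (len 14), cursors c1@3 c2@6 c3@9, authorship .11.22.33.....
After op 3 (move_left): buffer="kdyxdyqdybteql" (len 14), cursors c1@2 c2@5 c3@8, authorship .11.22.33.....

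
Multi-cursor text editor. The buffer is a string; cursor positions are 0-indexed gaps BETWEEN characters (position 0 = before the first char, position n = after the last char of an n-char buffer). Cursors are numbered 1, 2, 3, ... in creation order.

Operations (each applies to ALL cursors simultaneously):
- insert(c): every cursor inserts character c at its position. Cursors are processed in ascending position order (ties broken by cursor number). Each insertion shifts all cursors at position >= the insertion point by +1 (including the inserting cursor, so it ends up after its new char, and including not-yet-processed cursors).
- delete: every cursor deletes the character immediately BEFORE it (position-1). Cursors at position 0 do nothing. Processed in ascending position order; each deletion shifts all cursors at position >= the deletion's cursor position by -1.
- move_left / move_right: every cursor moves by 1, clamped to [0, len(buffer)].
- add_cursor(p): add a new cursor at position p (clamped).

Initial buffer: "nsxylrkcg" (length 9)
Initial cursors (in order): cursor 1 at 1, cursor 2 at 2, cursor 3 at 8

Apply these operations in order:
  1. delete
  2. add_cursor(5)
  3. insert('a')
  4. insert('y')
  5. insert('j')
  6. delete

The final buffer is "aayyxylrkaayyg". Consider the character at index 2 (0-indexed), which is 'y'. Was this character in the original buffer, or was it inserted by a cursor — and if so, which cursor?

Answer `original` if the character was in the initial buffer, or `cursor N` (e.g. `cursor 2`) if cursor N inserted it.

After op 1 (delete): buffer="xylrkg" (len 6), cursors c1@0 c2@0 c3@5, authorship ......
After op 2 (add_cursor(5)): buffer="xylrkg" (len 6), cursors c1@0 c2@0 c3@5 c4@5, authorship ......
After op 3 (insert('a')): buffer="aaxylrkaag" (len 10), cursors c1@2 c2@2 c3@9 c4@9, authorship 12.....34.
After op 4 (insert('y')): buffer="aayyxylrkaayyg" (len 14), cursors c1@4 c2@4 c3@13 c4@13, authorship 1212.....3434.
After op 5 (insert('j')): buffer="aayyjjxylrkaayyjjg" (len 18), cursors c1@6 c2@6 c3@17 c4@17, authorship 121212.....343434.
After op 6 (delete): buffer="aayyxylrkaayyg" (len 14), cursors c1@4 c2@4 c3@13 c4@13, authorship 1212.....3434.
Authorship (.=original, N=cursor N): 1 2 1 2 . . . . . 3 4 3 4 .
Index 2: author = 1

Answer: cursor 1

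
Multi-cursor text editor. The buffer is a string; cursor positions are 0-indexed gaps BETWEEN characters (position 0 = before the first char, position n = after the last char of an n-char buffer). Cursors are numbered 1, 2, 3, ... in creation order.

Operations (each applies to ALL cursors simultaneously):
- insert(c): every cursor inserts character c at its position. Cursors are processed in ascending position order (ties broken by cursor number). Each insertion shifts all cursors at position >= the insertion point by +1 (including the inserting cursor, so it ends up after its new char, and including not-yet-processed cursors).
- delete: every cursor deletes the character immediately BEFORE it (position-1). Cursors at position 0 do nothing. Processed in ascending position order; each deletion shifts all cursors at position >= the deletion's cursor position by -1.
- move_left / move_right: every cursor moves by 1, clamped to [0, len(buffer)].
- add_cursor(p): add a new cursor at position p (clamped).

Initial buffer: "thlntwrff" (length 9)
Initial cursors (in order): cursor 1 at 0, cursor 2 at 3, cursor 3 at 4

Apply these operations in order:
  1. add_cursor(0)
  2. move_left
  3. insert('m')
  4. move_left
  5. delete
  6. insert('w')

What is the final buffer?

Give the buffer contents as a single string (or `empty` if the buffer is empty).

Answer: wwmtwmwmntwrff

Derivation:
After op 1 (add_cursor(0)): buffer="thlntwrff" (len 9), cursors c1@0 c4@0 c2@3 c3@4, authorship .........
After op 2 (move_left): buffer="thlntwrff" (len 9), cursors c1@0 c4@0 c2@2 c3@3, authorship .........
After op 3 (insert('m')): buffer="mmthmlmntwrff" (len 13), cursors c1@2 c4@2 c2@5 c3@7, authorship 14..2.3......
After op 4 (move_left): buffer="mmthmlmntwrff" (len 13), cursors c1@1 c4@1 c2@4 c3@6, authorship 14..2.3......
After op 5 (delete): buffer="mtmmntwrff" (len 10), cursors c1@0 c4@0 c2@2 c3@3, authorship 4.23......
After op 6 (insert('w')): buffer="wwmtwmwmntwrff" (len 14), cursors c1@2 c4@2 c2@5 c3@7, authorship 144.2233......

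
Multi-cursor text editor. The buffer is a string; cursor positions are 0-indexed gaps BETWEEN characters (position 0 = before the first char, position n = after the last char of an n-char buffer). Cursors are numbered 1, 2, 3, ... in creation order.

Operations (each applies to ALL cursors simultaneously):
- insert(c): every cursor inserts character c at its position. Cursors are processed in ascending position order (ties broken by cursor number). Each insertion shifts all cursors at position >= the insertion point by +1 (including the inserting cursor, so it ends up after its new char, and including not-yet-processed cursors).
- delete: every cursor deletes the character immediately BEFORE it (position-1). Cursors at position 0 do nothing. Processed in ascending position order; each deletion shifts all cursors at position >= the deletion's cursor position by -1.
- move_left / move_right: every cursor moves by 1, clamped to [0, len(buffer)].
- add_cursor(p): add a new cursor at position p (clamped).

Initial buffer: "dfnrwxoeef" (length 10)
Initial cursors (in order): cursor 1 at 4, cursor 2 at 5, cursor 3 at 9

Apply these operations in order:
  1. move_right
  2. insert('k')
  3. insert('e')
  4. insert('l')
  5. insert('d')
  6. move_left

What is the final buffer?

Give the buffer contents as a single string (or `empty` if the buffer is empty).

After op 1 (move_right): buffer="dfnrwxoeef" (len 10), cursors c1@5 c2@6 c3@10, authorship ..........
After op 2 (insert('k')): buffer="dfnrwkxkoeefk" (len 13), cursors c1@6 c2@8 c3@13, authorship .....1.2....3
After op 3 (insert('e')): buffer="dfnrwkexkeoeefke" (len 16), cursors c1@7 c2@10 c3@16, authorship .....11.22....33
After op 4 (insert('l')): buffer="dfnrwkelxkeloeefkel" (len 19), cursors c1@8 c2@12 c3@19, authorship .....111.222....333
After op 5 (insert('d')): buffer="dfnrwkeldxkeldoeefkeld" (len 22), cursors c1@9 c2@14 c3@22, authorship .....1111.2222....3333
After op 6 (move_left): buffer="dfnrwkeldxkeldoeefkeld" (len 22), cursors c1@8 c2@13 c3@21, authorship .....1111.2222....3333

Answer: dfnrwkeldxkeldoeefkeld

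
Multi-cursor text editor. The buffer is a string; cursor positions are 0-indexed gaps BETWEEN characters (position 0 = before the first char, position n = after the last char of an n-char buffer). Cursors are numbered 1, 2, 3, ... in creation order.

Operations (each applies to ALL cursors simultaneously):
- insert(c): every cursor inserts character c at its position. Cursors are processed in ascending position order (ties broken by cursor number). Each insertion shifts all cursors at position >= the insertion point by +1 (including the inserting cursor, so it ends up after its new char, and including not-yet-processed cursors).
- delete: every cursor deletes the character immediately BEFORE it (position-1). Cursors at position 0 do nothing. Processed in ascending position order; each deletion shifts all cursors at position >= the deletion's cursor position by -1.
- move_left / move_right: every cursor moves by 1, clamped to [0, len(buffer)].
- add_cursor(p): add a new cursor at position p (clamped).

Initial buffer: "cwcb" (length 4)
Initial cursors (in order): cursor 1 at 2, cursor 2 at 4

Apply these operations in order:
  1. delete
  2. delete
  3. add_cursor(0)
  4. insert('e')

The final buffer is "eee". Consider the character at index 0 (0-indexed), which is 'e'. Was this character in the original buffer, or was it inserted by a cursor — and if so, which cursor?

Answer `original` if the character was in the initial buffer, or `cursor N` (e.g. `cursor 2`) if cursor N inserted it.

Answer: cursor 1

Derivation:
After op 1 (delete): buffer="cc" (len 2), cursors c1@1 c2@2, authorship ..
After op 2 (delete): buffer="" (len 0), cursors c1@0 c2@0, authorship 
After op 3 (add_cursor(0)): buffer="" (len 0), cursors c1@0 c2@0 c3@0, authorship 
After op 4 (insert('e')): buffer="eee" (len 3), cursors c1@3 c2@3 c3@3, authorship 123
Authorship (.=original, N=cursor N): 1 2 3
Index 0: author = 1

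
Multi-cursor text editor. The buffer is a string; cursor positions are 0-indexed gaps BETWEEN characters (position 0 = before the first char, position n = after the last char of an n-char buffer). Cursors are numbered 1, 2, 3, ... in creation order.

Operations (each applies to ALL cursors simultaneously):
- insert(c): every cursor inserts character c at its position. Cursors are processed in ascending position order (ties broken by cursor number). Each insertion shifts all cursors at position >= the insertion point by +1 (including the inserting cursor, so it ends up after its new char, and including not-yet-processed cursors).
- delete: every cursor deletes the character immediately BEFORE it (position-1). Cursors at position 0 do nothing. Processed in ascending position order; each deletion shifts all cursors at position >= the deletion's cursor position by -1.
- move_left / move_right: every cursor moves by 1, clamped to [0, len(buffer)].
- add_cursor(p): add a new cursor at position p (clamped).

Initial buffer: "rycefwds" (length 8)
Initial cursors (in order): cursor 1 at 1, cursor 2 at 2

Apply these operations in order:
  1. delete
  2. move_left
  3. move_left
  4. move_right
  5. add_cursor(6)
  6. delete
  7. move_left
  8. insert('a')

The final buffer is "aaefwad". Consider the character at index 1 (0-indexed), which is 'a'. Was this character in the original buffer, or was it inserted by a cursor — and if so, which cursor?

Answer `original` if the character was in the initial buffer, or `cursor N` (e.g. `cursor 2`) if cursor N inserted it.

After op 1 (delete): buffer="cefwds" (len 6), cursors c1@0 c2@0, authorship ......
After op 2 (move_left): buffer="cefwds" (len 6), cursors c1@0 c2@0, authorship ......
After op 3 (move_left): buffer="cefwds" (len 6), cursors c1@0 c2@0, authorship ......
After op 4 (move_right): buffer="cefwds" (len 6), cursors c1@1 c2@1, authorship ......
After op 5 (add_cursor(6)): buffer="cefwds" (len 6), cursors c1@1 c2@1 c3@6, authorship ......
After op 6 (delete): buffer="efwd" (len 4), cursors c1@0 c2@0 c3@4, authorship ....
After op 7 (move_left): buffer="efwd" (len 4), cursors c1@0 c2@0 c3@3, authorship ....
After op 8 (insert('a')): buffer="aaefwad" (len 7), cursors c1@2 c2@2 c3@6, authorship 12...3.
Authorship (.=original, N=cursor N): 1 2 . . . 3 .
Index 1: author = 2

Answer: cursor 2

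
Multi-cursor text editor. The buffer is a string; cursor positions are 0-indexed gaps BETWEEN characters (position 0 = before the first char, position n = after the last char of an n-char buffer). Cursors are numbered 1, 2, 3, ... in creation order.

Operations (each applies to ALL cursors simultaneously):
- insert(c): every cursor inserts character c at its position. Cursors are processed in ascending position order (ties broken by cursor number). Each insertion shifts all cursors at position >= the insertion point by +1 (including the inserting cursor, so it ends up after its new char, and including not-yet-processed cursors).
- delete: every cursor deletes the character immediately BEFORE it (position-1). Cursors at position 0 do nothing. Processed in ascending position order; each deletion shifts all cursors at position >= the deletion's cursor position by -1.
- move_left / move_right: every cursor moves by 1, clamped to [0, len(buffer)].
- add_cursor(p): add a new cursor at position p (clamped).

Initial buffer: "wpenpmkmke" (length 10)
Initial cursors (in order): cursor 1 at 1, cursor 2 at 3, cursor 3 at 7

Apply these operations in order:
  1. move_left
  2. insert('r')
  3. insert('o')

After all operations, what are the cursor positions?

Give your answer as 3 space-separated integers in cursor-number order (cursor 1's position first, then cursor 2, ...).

Answer: 2 6 12

Derivation:
After op 1 (move_left): buffer="wpenpmkmke" (len 10), cursors c1@0 c2@2 c3@6, authorship ..........
After op 2 (insert('r')): buffer="rwprenpmrkmke" (len 13), cursors c1@1 c2@4 c3@9, authorship 1..2....3....
After op 3 (insert('o')): buffer="rowproenpmrokmke" (len 16), cursors c1@2 c2@6 c3@12, authorship 11..22....33....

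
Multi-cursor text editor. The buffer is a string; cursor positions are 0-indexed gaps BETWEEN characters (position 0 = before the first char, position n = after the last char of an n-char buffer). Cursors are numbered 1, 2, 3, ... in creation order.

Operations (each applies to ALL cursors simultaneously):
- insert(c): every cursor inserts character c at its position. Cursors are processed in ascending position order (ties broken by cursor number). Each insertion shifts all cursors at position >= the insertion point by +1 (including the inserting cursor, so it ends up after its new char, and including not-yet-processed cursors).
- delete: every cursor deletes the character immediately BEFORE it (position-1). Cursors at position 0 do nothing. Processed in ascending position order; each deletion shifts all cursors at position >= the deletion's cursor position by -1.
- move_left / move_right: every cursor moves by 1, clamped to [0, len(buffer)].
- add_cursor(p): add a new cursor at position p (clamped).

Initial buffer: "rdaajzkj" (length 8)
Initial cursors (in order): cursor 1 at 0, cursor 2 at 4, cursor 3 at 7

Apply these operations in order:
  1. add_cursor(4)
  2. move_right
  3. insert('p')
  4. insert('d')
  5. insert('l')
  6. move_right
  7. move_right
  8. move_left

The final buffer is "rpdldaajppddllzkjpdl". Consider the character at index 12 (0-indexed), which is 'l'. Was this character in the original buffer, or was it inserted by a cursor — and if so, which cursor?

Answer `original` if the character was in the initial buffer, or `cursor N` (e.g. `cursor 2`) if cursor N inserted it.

Answer: cursor 2

Derivation:
After op 1 (add_cursor(4)): buffer="rdaajzkj" (len 8), cursors c1@0 c2@4 c4@4 c3@7, authorship ........
After op 2 (move_right): buffer="rdaajzkj" (len 8), cursors c1@1 c2@5 c4@5 c3@8, authorship ........
After op 3 (insert('p')): buffer="rpdaajppzkjp" (len 12), cursors c1@2 c2@8 c4@8 c3@12, authorship .1....24...3
After op 4 (insert('d')): buffer="rpddaajppddzkjpd" (len 16), cursors c1@3 c2@11 c4@11 c3@16, authorship .11....2424...33
After op 5 (insert('l')): buffer="rpdldaajppddllzkjpdl" (len 20), cursors c1@4 c2@14 c4@14 c3@20, authorship .111....242424...333
After op 6 (move_right): buffer="rpdldaajppddllzkjpdl" (len 20), cursors c1@5 c2@15 c4@15 c3@20, authorship .111....242424...333
After op 7 (move_right): buffer="rpdldaajppddllzkjpdl" (len 20), cursors c1@6 c2@16 c4@16 c3@20, authorship .111....242424...333
After op 8 (move_left): buffer="rpdldaajppddllzkjpdl" (len 20), cursors c1@5 c2@15 c4@15 c3@19, authorship .111....242424...333
Authorship (.=original, N=cursor N): . 1 1 1 . . . . 2 4 2 4 2 4 . . . 3 3 3
Index 12: author = 2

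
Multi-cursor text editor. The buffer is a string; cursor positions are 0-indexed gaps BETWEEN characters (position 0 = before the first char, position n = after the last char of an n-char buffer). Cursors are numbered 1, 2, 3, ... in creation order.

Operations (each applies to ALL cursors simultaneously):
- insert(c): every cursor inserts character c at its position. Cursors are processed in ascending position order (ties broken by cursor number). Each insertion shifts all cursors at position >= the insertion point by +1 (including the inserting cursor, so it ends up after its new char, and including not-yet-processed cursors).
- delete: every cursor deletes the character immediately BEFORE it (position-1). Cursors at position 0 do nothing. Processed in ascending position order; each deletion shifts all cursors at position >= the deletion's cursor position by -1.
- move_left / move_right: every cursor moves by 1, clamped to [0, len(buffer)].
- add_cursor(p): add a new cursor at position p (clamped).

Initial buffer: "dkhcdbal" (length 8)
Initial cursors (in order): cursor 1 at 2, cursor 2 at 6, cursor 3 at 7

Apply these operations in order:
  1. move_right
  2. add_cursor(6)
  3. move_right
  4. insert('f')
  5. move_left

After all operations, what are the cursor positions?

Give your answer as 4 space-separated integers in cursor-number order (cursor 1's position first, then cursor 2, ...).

After op 1 (move_right): buffer="dkhcdbal" (len 8), cursors c1@3 c2@7 c3@8, authorship ........
After op 2 (add_cursor(6)): buffer="dkhcdbal" (len 8), cursors c1@3 c4@6 c2@7 c3@8, authorship ........
After op 3 (move_right): buffer="dkhcdbal" (len 8), cursors c1@4 c4@7 c2@8 c3@8, authorship ........
After op 4 (insert('f')): buffer="dkhcfdbaflff" (len 12), cursors c1@5 c4@9 c2@12 c3@12, authorship ....1...4.23
After op 5 (move_left): buffer="dkhcfdbaflff" (len 12), cursors c1@4 c4@8 c2@11 c3@11, authorship ....1...4.23

Answer: 4 11 11 8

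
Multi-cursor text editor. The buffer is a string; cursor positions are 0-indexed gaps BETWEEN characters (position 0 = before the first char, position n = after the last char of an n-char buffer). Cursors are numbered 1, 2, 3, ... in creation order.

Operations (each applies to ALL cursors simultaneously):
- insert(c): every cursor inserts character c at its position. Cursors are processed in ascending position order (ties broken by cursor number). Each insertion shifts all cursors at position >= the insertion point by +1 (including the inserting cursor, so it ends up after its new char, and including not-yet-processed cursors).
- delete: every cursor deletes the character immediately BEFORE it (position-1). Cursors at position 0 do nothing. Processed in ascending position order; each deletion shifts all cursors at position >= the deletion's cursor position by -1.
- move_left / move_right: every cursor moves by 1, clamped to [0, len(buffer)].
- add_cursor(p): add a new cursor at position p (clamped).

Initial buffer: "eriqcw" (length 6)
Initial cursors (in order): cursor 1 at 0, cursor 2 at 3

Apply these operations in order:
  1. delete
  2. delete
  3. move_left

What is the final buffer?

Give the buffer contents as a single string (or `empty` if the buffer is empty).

After op 1 (delete): buffer="erqcw" (len 5), cursors c1@0 c2@2, authorship .....
After op 2 (delete): buffer="eqcw" (len 4), cursors c1@0 c2@1, authorship ....
After op 3 (move_left): buffer="eqcw" (len 4), cursors c1@0 c2@0, authorship ....

Answer: eqcw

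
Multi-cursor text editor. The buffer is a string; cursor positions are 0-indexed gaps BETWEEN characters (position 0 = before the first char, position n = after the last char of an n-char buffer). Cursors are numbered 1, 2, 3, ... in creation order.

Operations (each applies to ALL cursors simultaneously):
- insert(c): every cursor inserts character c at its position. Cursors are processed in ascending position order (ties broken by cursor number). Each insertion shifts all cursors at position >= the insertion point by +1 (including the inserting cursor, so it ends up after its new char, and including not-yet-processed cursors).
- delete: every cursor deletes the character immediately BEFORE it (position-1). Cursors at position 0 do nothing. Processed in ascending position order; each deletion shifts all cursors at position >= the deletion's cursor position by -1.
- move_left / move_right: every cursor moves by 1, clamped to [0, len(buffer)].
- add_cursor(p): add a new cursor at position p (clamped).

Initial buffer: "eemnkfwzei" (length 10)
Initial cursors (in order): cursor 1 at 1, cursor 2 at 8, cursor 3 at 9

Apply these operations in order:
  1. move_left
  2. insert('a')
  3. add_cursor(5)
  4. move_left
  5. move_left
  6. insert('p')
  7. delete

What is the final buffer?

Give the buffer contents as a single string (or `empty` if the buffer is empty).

Answer: aeemnkfwazaei

Derivation:
After op 1 (move_left): buffer="eemnkfwzei" (len 10), cursors c1@0 c2@7 c3@8, authorship ..........
After op 2 (insert('a')): buffer="aeemnkfwazaei" (len 13), cursors c1@1 c2@9 c3@11, authorship 1.......2.3..
After op 3 (add_cursor(5)): buffer="aeemnkfwazaei" (len 13), cursors c1@1 c4@5 c2@9 c3@11, authorship 1.......2.3..
After op 4 (move_left): buffer="aeemnkfwazaei" (len 13), cursors c1@0 c4@4 c2@8 c3@10, authorship 1.......2.3..
After op 5 (move_left): buffer="aeemnkfwazaei" (len 13), cursors c1@0 c4@3 c2@7 c3@9, authorship 1.......2.3..
After op 6 (insert('p')): buffer="paeepmnkfpwapzaei" (len 17), cursors c1@1 c4@5 c2@10 c3@13, authorship 11..4....2.23.3..
After op 7 (delete): buffer="aeemnkfwazaei" (len 13), cursors c1@0 c4@3 c2@7 c3@9, authorship 1.......2.3..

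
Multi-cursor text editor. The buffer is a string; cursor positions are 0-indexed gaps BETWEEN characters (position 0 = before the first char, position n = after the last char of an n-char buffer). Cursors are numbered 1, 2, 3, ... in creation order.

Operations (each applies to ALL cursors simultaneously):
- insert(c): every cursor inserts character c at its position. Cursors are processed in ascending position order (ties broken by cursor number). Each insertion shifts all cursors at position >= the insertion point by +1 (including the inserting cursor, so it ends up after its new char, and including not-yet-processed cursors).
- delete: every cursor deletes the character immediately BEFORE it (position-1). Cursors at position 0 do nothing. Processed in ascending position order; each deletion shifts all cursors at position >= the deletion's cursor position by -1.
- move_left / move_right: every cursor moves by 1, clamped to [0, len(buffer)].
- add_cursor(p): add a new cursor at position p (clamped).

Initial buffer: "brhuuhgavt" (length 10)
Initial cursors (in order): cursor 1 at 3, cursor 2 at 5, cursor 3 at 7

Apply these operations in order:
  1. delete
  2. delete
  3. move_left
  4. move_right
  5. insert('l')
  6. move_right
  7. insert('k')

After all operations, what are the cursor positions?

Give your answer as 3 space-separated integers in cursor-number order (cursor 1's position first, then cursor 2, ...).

After op 1 (delete): buffer="bruhavt" (len 7), cursors c1@2 c2@3 c3@4, authorship .......
After op 2 (delete): buffer="bavt" (len 4), cursors c1@1 c2@1 c3@1, authorship ....
After op 3 (move_left): buffer="bavt" (len 4), cursors c1@0 c2@0 c3@0, authorship ....
After op 4 (move_right): buffer="bavt" (len 4), cursors c1@1 c2@1 c3@1, authorship ....
After op 5 (insert('l')): buffer="blllavt" (len 7), cursors c1@4 c2@4 c3@4, authorship .123...
After op 6 (move_right): buffer="blllavt" (len 7), cursors c1@5 c2@5 c3@5, authorship .123...
After op 7 (insert('k')): buffer="blllakkkvt" (len 10), cursors c1@8 c2@8 c3@8, authorship .123.123..

Answer: 8 8 8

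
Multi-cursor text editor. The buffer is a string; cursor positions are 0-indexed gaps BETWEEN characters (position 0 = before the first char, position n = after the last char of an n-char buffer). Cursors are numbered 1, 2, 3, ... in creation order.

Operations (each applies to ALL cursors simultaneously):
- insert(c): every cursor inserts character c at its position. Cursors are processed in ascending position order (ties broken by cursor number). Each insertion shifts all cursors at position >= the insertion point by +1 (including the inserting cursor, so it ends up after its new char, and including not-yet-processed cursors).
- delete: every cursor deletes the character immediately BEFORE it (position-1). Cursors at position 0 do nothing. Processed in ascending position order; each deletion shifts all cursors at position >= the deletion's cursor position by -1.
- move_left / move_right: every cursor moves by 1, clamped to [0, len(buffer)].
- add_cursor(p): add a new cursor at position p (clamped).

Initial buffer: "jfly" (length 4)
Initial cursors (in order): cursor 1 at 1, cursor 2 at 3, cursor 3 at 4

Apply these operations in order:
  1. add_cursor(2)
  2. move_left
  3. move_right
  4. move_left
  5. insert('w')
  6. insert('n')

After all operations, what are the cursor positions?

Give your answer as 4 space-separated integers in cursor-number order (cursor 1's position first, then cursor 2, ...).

Answer: 2 8 11 5

Derivation:
After op 1 (add_cursor(2)): buffer="jfly" (len 4), cursors c1@1 c4@2 c2@3 c3@4, authorship ....
After op 2 (move_left): buffer="jfly" (len 4), cursors c1@0 c4@1 c2@2 c3@3, authorship ....
After op 3 (move_right): buffer="jfly" (len 4), cursors c1@1 c4@2 c2@3 c3@4, authorship ....
After op 4 (move_left): buffer="jfly" (len 4), cursors c1@0 c4@1 c2@2 c3@3, authorship ....
After op 5 (insert('w')): buffer="wjwfwlwy" (len 8), cursors c1@1 c4@3 c2@5 c3@7, authorship 1.4.2.3.
After op 6 (insert('n')): buffer="wnjwnfwnlwny" (len 12), cursors c1@2 c4@5 c2@8 c3@11, authorship 11.44.22.33.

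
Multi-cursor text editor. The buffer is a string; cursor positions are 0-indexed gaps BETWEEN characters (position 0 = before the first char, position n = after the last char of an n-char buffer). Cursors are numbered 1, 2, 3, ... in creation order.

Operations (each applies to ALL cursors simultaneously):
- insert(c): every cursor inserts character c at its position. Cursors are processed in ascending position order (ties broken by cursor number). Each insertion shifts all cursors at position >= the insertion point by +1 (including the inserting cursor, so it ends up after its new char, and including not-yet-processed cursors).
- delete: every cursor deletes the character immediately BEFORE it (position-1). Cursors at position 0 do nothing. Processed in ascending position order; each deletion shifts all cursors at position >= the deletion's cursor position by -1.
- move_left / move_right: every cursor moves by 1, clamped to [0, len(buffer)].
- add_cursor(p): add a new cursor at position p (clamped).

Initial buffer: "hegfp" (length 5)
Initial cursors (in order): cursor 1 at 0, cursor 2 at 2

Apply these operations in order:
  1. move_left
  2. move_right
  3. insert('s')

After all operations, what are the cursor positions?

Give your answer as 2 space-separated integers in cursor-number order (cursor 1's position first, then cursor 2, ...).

Answer: 2 4

Derivation:
After op 1 (move_left): buffer="hegfp" (len 5), cursors c1@0 c2@1, authorship .....
After op 2 (move_right): buffer="hegfp" (len 5), cursors c1@1 c2@2, authorship .....
After op 3 (insert('s')): buffer="hsesgfp" (len 7), cursors c1@2 c2@4, authorship .1.2...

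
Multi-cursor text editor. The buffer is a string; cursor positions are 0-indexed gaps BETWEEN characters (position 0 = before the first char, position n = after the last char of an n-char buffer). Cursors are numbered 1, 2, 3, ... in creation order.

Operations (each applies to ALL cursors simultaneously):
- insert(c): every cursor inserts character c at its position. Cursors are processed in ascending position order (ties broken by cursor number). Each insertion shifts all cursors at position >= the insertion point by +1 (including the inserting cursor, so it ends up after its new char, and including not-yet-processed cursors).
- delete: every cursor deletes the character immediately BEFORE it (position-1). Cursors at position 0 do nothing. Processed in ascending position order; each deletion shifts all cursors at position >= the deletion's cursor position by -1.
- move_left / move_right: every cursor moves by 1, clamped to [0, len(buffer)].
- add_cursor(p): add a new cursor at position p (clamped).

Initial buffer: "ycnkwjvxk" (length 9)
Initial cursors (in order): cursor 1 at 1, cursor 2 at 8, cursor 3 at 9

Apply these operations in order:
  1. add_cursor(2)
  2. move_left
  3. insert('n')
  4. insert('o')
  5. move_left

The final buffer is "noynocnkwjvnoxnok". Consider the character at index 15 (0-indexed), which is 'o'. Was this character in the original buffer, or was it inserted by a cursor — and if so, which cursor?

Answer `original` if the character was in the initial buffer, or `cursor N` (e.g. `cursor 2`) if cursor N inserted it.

Answer: cursor 3

Derivation:
After op 1 (add_cursor(2)): buffer="ycnkwjvxk" (len 9), cursors c1@1 c4@2 c2@8 c3@9, authorship .........
After op 2 (move_left): buffer="ycnkwjvxk" (len 9), cursors c1@0 c4@1 c2@7 c3@8, authorship .........
After op 3 (insert('n')): buffer="nyncnkwjvnxnk" (len 13), cursors c1@1 c4@3 c2@10 c3@12, authorship 1.4......2.3.
After op 4 (insert('o')): buffer="noynocnkwjvnoxnok" (len 17), cursors c1@2 c4@5 c2@13 c3@16, authorship 11.44......22.33.
After op 5 (move_left): buffer="noynocnkwjvnoxnok" (len 17), cursors c1@1 c4@4 c2@12 c3@15, authorship 11.44......22.33.
Authorship (.=original, N=cursor N): 1 1 . 4 4 . . . . . . 2 2 . 3 3 .
Index 15: author = 3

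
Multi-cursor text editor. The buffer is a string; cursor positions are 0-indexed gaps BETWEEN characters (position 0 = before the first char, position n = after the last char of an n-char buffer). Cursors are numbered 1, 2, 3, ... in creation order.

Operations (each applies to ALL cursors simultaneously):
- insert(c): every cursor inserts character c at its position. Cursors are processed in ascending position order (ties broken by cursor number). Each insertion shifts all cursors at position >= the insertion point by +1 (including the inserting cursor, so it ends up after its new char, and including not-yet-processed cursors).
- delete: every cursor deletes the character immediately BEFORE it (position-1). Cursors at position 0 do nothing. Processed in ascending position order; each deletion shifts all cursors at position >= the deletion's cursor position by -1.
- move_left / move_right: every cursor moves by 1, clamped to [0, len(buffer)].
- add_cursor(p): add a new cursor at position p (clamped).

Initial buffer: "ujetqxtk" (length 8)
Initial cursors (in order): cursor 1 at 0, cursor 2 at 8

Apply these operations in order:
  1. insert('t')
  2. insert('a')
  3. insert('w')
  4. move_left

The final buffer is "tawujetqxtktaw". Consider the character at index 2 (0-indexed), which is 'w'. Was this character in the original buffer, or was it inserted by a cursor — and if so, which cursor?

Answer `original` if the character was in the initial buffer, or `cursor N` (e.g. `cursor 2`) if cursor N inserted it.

Answer: cursor 1

Derivation:
After op 1 (insert('t')): buffer="tujetqxtkt" (len 10), cursors c1@1 c2@10, authorship 1........2
After op 2 (insert('a')): buffer="taujetqxtkta" (len 12), cursors c1@2 c2@12, authorship 11........22
After op 3 (insert('w')): buffer="tawujetqxtktaw" (len 14), cursors c1@3 c2@14, authorship 111........222
After op 4 (move_left): buffer="tawujetqxtktaw" (len 14), cursors c1@2 c2@13, authorship 111........222
Authorship (.=original, N=cursor N): 1 1 1 . . . . . . . . 2 2 2
Index 2: author = 1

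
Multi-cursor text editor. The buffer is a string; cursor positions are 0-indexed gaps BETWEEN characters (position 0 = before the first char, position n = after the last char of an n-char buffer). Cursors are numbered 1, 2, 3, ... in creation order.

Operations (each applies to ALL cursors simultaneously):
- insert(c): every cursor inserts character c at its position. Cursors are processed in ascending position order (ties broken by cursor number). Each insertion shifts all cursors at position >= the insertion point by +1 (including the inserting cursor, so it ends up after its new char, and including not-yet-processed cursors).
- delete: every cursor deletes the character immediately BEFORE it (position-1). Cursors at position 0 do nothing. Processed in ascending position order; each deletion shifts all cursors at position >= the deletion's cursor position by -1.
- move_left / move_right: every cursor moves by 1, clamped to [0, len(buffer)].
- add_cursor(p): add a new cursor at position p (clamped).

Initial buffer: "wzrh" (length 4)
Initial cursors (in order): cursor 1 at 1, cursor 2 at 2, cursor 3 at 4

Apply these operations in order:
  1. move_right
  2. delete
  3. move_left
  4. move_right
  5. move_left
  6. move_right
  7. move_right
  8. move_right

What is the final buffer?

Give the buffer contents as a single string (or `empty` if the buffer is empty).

Answer: w

Derivation:
After op 1 (move_right): buffer="wzrh" (len 4), cursors c1@2 c2@3 c3@4, authorship ....
After op 2 (delete): buffer="w" (len 1), cursors c1@1 c2@1 c3@1, authorship .
After op 3 (move_left): buffer="w" (len 1), cursors c1@0 c2@0 c3@0, authorship .
After op 4 (move_right): buffer="w" (len 1), cursors c1@1 c2@1 c3@1, authorship .
After op 5 (move_left): buffer="w" (len 1), cursors c1@0 c2@0 c3@0, authorship .
After op 6 (move_right): buffer="w" (len 1), cursors c1@1 c2@1 c3@1, authorship .
After op 7 (move_right): buffer="w" (len 1), cursors c1@1 c2@1 c3@1, authorship .
After op 8 (move_right): buffer="w" (len 1), cursors c1@1 c2@1 c3@1, authorship .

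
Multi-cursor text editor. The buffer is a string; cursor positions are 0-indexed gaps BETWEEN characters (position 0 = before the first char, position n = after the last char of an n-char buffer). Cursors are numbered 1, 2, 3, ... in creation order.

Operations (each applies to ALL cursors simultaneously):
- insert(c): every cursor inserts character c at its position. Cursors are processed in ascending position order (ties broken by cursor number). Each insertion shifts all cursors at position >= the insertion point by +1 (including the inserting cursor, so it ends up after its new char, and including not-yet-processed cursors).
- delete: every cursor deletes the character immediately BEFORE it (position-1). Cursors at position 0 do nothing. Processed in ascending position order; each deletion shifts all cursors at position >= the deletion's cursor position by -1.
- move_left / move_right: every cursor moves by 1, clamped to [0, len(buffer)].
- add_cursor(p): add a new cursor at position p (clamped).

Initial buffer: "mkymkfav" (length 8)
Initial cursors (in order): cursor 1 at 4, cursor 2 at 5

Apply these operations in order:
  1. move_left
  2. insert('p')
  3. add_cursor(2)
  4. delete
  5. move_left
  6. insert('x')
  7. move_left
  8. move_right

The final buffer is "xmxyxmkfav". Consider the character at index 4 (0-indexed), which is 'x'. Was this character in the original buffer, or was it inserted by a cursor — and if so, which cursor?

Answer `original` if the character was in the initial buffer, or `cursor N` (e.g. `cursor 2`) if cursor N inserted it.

Answer: cursor 2

Derivation:
After op 1 (move_left): buffer="mkymkfav" (len 8), cursors c1@3 c2@4, authorship ........
After op 2 (insert('p')): buffer="mkypmpkfav" (len 10), cursors c1@4 c2@6, authorship ...1.2....
After op 3 (add_cursor(2)): buffer="mkypmpkfav" (len 10), cursors c3@2 c1@4 c2@6, authorship ...1.2....
After op 4 (delete): buffer="mymkfav" (len 7), cursors c3@1 c1@2 c2@3, authorship .......
After op 5 (move_left): buffer="mymkfav" (len 7), cursors c3@0 c1@1 c2@2, authorship .......
After op 6 (insert('x')): buffer="xmxyxmkfav" (len 10), cursors c3@1 c1@3 c2@5, authorship 3.1.2.....
After op 7 (move_left): buffer="xmxyxmkfav" (len 10), cursors c3@0 c1@2 c2@4, authorship 3.1.2.....
After op 8 (move_right): buffer="xmxyxmkfav" (len 10), cursors c3@1 c1@3 c2@5, authorship 3.1.2.....
Authorship (.=original, N=cursor N): 3 . 1 . 2 . . . . .
Index 4: author = 2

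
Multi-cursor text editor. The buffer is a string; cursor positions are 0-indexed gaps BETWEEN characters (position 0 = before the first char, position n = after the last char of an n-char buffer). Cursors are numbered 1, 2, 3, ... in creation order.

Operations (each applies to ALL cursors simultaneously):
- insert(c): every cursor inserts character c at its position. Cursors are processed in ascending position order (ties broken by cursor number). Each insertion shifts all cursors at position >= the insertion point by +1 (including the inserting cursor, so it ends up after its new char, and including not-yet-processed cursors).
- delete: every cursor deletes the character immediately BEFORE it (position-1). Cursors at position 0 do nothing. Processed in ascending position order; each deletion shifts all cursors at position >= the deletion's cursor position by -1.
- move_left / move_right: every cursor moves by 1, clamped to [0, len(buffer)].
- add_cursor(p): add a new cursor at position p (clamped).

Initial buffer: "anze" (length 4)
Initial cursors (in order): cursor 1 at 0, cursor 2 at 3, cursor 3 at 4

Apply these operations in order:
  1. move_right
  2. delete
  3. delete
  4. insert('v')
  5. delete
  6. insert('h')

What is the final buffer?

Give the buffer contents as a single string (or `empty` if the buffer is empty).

Answer: hhh

Derivation:
After op 1 (move_right): buffer="anze" (len 4), cursors c1@1 c2@4 c3@4, authorship ....
After op 2 (delete): buffer="n" (len 1), cursors c1@0 c2@1 c3@1, authorship .
After op 3 (delete): buffer="" (len 0), cursors c1@0 c2@0 c3@0, authorship 
After op 4 (insert('v')): buffer="vvv" (len 3), cursors c1@3 c2@3 c3@3, authorship 123
After op 5 (delete): buffer="" (len 0), cursors c1@0 c2@0 c3@0, authorship 
After op 6 (insert('h')): buffer="hhh" (len 3), cursors c1@3 c2@3 c3@3, authorship 123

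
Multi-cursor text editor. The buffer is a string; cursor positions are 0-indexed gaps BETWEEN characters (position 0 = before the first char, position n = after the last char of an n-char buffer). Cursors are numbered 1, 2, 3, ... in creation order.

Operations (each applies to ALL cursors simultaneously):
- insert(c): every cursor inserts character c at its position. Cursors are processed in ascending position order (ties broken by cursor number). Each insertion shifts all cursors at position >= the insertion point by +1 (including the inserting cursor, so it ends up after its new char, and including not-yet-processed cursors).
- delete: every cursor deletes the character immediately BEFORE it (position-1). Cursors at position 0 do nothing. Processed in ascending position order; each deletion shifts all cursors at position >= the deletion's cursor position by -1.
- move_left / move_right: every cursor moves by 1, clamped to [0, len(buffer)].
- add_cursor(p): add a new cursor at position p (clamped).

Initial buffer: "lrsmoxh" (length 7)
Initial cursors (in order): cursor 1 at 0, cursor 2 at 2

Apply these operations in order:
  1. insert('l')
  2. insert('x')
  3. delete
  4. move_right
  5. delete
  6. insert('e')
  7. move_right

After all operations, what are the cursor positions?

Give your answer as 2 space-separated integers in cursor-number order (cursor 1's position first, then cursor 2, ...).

After op 1 (insert('l')): buffer="llrlsmoxh" (len 9), cursors c1@1 c2@4, authorship 1..2.....
After op 2 (insert('x')): buffer="lxlrlxsmoxh" (len 11), cursors c1@2 c2@6, authorship 11..22.....
After op 3 (delete): buffer="llrlsmoxh" (len 9), cursors c1@1 c2@4, authorship 1..2.....
After op 4 (move_right): buffer="llrlsmoxh" (len 9), cursors c1@2 c2@5, authorship 1..2.....
After op 5 (delete): buffer="lrlmoxh" (len 7), cursors c1@1 c2@3, authorship 1.2....
After op 6 (insert('e')): buffer="lerlemoxh" (len 9), cursors c1@2 c2@5, authorship 11.22....
After op 7 (move_right): buffer="lerlemoxh" (len 9), cursors c1@3 c2@6, authorship 11.22....

Answer: 3 6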